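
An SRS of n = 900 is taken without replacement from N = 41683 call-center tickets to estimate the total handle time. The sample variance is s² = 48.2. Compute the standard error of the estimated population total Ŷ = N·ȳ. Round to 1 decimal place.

9541.6

Var(Ŷ) = N²·Var(ȳ) = N²·(1 − n/N)·s²/n.
f = 900/41683 = 0.02159154; Var(ȳ) = 0.97840846·48.2/900 = 0.052399209.
Var(Ŷ) = 41683² · 0.052399209 = 9.1042184 × 10^7.
SE(Ŷ) = √(9.1042184 × 10^7) = 9541.6.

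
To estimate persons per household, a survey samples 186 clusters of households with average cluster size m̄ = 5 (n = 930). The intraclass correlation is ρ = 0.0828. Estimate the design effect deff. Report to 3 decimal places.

deff = 1 + (5 − 1)·0.0828 = 1 + 0.3312 = 1.3312.

1.331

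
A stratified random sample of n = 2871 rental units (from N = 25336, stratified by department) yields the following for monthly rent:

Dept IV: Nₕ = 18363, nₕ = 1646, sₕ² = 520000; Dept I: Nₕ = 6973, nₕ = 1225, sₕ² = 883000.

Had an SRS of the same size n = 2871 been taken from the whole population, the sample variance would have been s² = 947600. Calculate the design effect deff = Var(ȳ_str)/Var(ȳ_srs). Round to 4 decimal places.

0.6700

Var(ȳ_str) = Σ Wₕ²(1−fₕ)sₕ²/nₕ with Wₕ = Nₕ/25336:
  Dept IV: (18363/25336)²·(1−1646/18363)·520000/1646 = 151.07736
  Dept I: (6973/25336)²·(1−1225/6973)·883000/1225 = 45.007505
  → Var(ȳ_str) = 196.08487.
Var(ȳ_srs) = (1 − 2871/25336)·947600/2871 = 292.65789.
deff = 196.08487 / 292.65789 = 0.6700.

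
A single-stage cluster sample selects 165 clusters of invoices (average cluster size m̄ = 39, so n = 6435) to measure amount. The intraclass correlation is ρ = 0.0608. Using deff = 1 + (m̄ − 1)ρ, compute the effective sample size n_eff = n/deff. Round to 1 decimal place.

deff = 1 + (39 − 1)·0.0608 = 1 + 2.3104 = 3.3104.
n_eff = 6435 / 3.3104 = 1943.9.

1943.9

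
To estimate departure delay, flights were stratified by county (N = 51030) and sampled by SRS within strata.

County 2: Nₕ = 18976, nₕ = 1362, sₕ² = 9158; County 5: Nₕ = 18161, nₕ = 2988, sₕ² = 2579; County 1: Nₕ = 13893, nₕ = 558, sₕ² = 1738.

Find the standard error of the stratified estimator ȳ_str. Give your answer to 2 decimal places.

1.08

Var(ȳ_str) = Σₕ Wₕ²(1 − fₕ)sₕ²/nₕ with Wₕ = Nₕ/N, N = 51030.
County 2: Wₕ = 0.37185969; term = 0.37185969²·(1 − 0.07177487)·9158/1362 = 0.86304821.
County 5: Wₕ = 0.35588869; term = 0.35588869²·(1 − 0.16452839)·2579/2988 = 0.091333653.
County 1: Wₕ = 0.27225162; term = 0.27225162²·(1 − 0.04016411)·1738/558 = 0.2215917.
Sum = 1.1759736.
SE = √(1.1759736) = 1.08.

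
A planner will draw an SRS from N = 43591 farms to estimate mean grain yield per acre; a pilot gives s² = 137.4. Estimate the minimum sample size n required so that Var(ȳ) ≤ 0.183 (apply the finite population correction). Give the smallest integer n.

Without fpc, n₀ = s²/D = 137.4/0.183 = 750.8197.
With fpc, (1 − n/N)·s²/n ≤ D requires n ≥ n₀/(1 + n₀/N) = 750.8197/(1 + 750.8197/43591) = 738.1064.
Rounding up, n = 739.

739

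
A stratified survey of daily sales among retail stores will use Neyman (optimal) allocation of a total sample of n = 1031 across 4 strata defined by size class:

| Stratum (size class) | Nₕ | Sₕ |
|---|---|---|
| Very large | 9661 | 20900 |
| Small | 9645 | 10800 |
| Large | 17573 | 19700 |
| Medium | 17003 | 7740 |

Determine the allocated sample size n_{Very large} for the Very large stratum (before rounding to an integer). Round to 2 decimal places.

Neyman allocation: nₕ = n·NₕSₕ / Σⱼ NⱼSⱼ.
Σ NⱼSⱼ = 9661·20900 + 9645·10800 + 17573·19700 + 17003·7740 = 7.8387222 × 10^8.
n_{Very large} = 1031·9661·20900 / (7.8387222 × 10^8) = 265.57.

265.57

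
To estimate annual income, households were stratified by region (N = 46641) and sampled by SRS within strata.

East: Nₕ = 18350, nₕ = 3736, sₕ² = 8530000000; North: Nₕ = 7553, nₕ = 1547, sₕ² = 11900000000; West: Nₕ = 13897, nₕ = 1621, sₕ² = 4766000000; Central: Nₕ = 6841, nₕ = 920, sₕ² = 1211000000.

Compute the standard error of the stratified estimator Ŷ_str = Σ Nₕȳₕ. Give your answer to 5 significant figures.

Var(Ŷ_str) = Σₕ Nₕ²(1 − fₕ)sₕ²/nₕ.
East: 18350²·(1 − 3736/18350)·8530000000/3736 = 6.1227614 × 10^14.
North: 7553²·(1 − 1547/7553)·11900000000/1547 = 3.489486 × 10^14.
West: 13897²·(1 − 1621/13897)·4766000000/1621 = 5.015901 × 10^14.
Central: 6841²·(1 − 920/6841)·1211000000/920 = 5.3317646 × 10^13.
Sum = 1.5161325 × 10^15.
SE = √(1.5161325 × 10^15) = 3.8938 × 10^7.

3.8938 × 10^7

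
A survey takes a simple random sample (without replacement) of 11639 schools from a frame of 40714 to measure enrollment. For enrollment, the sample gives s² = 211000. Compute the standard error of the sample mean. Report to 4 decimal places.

3.5981

Under SRS without replacement, Var(ȳ) = (1 − f)·s²/n with f = n/N = 11639/40714 = 0.28587218.
Var(ȳ) = (1 − 0.28587218)·211000/11639 = 0.71412782·18.128705 = 12.946213.
SE(ȳ) = √(12.946213) = 3.5981.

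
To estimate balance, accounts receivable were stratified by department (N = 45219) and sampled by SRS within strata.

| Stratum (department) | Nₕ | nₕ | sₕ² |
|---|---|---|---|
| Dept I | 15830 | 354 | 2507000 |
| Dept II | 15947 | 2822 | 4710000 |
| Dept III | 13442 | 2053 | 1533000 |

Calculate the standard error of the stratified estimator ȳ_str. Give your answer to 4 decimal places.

32.7909

Var(ȳ_str) = Σₕ Wₕ²(1 − fₕ)sₕ²/nₕ with Wₕ = Nₕ/N, N = 45219.
Dept I: Wₕ = 0.35007408; term = 0.35007408²·(1 − 0.02236260)·2507000/354 = 848.49405.
Dept II: Wₕ = 0.35266149; term = 0.35266149²·(1 − 0.17696118)·4710000/2822 = 170.84422.
Dept III: Wₕ = 0.29726442; term = 0.29726442²·(1 − 0.15273025)·1533000/2053 = 55.906304.
Sum = 1075.2446.
SE = √(1075.2446) = 32.7909.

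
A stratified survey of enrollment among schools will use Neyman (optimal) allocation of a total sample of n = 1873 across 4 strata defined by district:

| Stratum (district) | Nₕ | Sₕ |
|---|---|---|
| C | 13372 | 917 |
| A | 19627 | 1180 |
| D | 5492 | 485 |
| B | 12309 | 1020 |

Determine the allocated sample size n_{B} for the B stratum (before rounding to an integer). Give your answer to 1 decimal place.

Neyman allocation: nₕ = n·NₕSₕ / Σⱼ NⱼSⱼ.
Σ NⱼSⱼ = 13372·917 + 19627·1180 + 5492·485 + 12309·1020 = 5.0640784 × 10^7.
n_{B} = 1873·12309·1020 / (5.0640784 × 10^7) = 464.4.

464.4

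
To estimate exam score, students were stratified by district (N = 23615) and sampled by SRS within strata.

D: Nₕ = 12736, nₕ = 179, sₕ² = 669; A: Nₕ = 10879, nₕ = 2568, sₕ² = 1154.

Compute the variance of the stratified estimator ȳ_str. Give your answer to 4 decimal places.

1.1447

Var(ȳ_str) = Σₕ Wₕ²(1 − fₕ)sₕ²/nₕ with Wₕ = Nₕ/N, N = 23615.
D: Wₕ = 0.53931823; term = 0.53931823²·(1 − 0.01405465)·669/179 = 1.0718059.
A: Wₕ = 0.46068177; term = 0.46068177²·(1 − 0.23605111)·1154/2568 = 0.072857984.
Sum = 1.1446639.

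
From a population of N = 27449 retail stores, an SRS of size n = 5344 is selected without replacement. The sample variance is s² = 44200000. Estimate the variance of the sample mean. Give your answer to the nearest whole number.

Under SRS without replacement, Var(ȳ) = (1 − f)·s²/n with f = n/N = 5344/27449 = 0.19468833.
Var(ȳ) = (1 − 0.19468833)·44200000/5344 = 0.80531167·8270.9581 = 6660.6991.

6661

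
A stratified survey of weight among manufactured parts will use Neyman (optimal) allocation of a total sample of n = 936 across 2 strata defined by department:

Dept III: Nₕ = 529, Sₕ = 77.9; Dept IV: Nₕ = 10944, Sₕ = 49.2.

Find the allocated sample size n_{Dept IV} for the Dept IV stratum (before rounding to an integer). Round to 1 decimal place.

869.5

Neyman allocation: nₕ = n·NₕSₕ / Σⱼ NⱼSⱼ.
Σ NⱼSⱼ = 529·77.9 + 10944·49.2 = 579653.9.
n_{Dept IV} = 936·10944·49.2 / 579653.9 = 869.5.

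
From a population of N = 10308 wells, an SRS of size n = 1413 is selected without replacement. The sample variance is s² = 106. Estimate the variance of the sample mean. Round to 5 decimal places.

0.06473

Under SRS without replacement, Var(ȳ) = (1 − f)·s²/n with f = n/N = 1413/10308 = 0.13707800.
Var(ȳ) = (1 − 0.13707800)·106/1413 = 0.86292200·0.075017693 = 0.064734418.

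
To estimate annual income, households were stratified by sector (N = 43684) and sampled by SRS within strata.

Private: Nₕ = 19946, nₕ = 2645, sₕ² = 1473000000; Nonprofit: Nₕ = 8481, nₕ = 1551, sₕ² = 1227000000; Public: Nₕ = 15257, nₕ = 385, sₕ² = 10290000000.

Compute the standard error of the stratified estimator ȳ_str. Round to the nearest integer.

1817

Var(ȳ_str) = Σₕ Wₕ²(1 − fₕ)sₕ²/nₕ with Wₕ = Nₕ/N, N = 43684.
Private: Wₕ = 0.45659738; term = 0.45659738²·(1 − 0.13260804)·1473000000/2645 = 100706.92.
Nonprofit: Wₕ = 0.19414431; term = 0.19414431²·(1 − 0.18287938)·1227000000/1551 = 24365.104.
Public: Wₕ = 0.34925831; term = 0.34925831²·(1 − 0.02523432)·10290000000/385 = 3.1779596 × 10^6.
Sum = 3.3030316 × 10^6.
SE = √(3.3030316 × 10^6) = 1817.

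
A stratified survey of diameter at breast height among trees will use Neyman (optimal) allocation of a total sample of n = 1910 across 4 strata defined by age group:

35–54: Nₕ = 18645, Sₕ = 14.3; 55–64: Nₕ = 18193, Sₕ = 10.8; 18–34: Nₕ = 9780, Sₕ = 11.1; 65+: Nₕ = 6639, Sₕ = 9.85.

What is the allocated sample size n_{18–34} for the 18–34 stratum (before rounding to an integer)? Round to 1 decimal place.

Neyman allocation: nₕ = n·NₕSₕ / Σⱼ NⱼSⱼ.
Σ NⱼSⱼ = 18645·14.3 + 18193·10.8 + 9780·11.1 + 6639·9.85 = 637060.05.
n_{18–34} = 1910·9780·11.1 / 637060.05 = 325.5.

325.5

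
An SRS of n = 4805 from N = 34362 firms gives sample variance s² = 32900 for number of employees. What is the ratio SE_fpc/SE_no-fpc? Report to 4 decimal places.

0.9275

f = n/N = 4805/34362 = 0.13983470.
SE_no-fpc = √(s²/n) = 2.6166838; SE_fpc = √((1−f)s²/n) = 2.426846.
Ratio = √(1−f) = 0.92745097.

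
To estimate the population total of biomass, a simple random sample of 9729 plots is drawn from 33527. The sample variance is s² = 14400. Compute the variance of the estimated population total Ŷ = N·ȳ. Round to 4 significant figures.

1.181 × 10^9

Var(Ŷ) = N²·Var(ȳ) = N²·(1 − n/N)·s²/n.
f = 9729/33527 = 0.29018403; Var(ȳ) = 0.70981597·14400/9729 = 1.0506064.
Var(Ŷ) = 33527² · 1.0506064 = 1.1809443 × 10^9.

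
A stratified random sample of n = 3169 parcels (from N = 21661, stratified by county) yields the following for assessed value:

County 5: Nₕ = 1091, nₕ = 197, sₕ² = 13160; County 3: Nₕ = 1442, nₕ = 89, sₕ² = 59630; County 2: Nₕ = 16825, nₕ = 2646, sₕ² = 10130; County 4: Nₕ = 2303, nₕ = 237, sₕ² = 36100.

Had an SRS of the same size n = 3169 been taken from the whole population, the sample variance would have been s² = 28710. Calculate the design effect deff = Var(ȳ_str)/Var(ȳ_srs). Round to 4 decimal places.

0.8296

Var(ȳ_str) = Σ Wₕ²(1−fₕ)sₕ²/nₕ with Wₕ = Nₕ/21661:
  County 5: (1091/21661)²·(1−197/1091)·13160/197 = 0.13886568
  County 3: (1442/21661)²·(1−89/1442)·59630/89 = 2.7859984
  County 2: (16825/21661)²·(1−2646/16825)·10130/2646 = 1.9465397
  County 4: (2303/21661)²·(1−237/2303)·36100/237 = 1.5446358
  → Var(ȳ_str) = 6.4160396.
Var(ȳ_srs) = (1 − 3169/21661)·28710/3169 = 7.7342167.
deff = 6.4160396 / 7.7342167 = 0.8296.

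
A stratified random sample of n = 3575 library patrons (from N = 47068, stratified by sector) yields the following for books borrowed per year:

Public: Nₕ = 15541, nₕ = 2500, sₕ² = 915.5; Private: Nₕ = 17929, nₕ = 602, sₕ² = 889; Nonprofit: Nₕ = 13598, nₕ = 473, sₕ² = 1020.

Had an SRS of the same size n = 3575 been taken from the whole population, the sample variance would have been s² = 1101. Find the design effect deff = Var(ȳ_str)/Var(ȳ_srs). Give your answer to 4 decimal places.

1.4558

Var(ȳ_str) = Σ Wₕ²(1−fₕ)sₕ²/nₕ with Wₕ = Nₕ/47068:
  Public: (15541/47068)²·(1−2500/15541)·915.5/2500 = 0.033500918
  Private: (17929/47068)²·(1−602/17929)·889/602 = 0.20707765
  Nonprofit: (13598/47068)²·(1−473/13598)·1020/473 = 0.17372483
  → Var(ȳ_str) = 0.4143034.
Var(ȳ_srs) = (1 − 3575/47068)·1101/3575 = 0.28458034.
deff = 0.4143034 / 0.28458034 = 1.4558.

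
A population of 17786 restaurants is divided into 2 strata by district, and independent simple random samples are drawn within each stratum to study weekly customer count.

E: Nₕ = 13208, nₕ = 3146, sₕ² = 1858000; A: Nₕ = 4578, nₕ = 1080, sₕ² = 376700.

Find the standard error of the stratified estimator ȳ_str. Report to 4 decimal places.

Var(ȳ_str) = Σₕ Wₕ²(1 − fₕ)sₕ²/nₕ with Wₕ = Nₕ/N, N = 17786.
E: Wₕ = 0.74260654; term = 0.74260654²·(1 − 0.23818898)·1858000/3146 = 248.1143.
A: Wₕ = 0.25739346; term = 0.25739346²·(1 − 0.23591088)·376700/1080 = 17.656755.
Sum = 265.77106.
SE = √(265.77106) = 16.3025.

16.3025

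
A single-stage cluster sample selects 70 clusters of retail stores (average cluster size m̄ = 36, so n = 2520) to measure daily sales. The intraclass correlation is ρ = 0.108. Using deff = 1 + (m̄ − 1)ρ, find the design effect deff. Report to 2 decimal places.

deff = 1 + (36 − 1)·0.108 = 1 + 3.78 = 4.78.

4.78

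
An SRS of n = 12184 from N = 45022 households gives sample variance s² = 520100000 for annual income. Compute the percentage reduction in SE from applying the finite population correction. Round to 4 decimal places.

f = n/N = 12184/45022 = 0.27062325.
SE_no-fpc = √(s²/n) = 206.60864; SE_fpc = √((1−f)s²/n) = 176.45113.
Ratio = √(1−f) = 0.85403557. Reduction = 100·(1 − 0.85403557) = 14.5964%.

14.5964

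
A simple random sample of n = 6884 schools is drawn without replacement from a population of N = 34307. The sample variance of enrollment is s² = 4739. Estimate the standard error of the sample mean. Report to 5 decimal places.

0.74180

Under SRS without replacement, Var(ȳ) = (1 − f)·s²/n with f = n/N = 6884/34307 = 0.20065876.
Var(ȳ) = (1 − 0.20065876)·4739/6884 = 0.79934124·0.6884079 = 0.55027283.
SE(ȳ) = √(0.55027283) = 0.74180.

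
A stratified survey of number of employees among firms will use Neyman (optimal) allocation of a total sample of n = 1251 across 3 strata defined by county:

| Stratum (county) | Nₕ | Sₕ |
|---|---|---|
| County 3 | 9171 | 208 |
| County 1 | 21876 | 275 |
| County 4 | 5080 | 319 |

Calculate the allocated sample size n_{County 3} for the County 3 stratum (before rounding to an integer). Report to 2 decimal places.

250.04

Neyman allocation: nₕ = n·NₕSₕ / Σⱼ NⱼSⱼ.
Σ NⱼSⱼ = 9171·208 + 21876·275 + 5080·319 = 9.543988 × 10^6.
n_{County 3} = 1251·9171·208 / (9.543988 × 10^6) = 250.04.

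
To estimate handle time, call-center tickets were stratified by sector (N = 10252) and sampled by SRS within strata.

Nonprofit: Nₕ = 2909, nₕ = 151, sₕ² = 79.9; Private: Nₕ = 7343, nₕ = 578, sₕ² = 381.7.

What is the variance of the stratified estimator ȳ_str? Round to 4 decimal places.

0.3525

Var(ȳ_str) = Σₕ Wₕ²(1 − fₕ)sₕ²/nₕ with Wₕ = Nₕ/N, N = 10252.
Nonprofit: Wₕ = 0.28374951; term = 0.28374951²·(1 − 0.05190787)·79.9/151 = 0.040391559.
Private: Wₕ = 0.71625049; term = 0.71625049²·(1 − 0.07871442)·381.7/578 = 0.31211774.
Sum = 0.3525093.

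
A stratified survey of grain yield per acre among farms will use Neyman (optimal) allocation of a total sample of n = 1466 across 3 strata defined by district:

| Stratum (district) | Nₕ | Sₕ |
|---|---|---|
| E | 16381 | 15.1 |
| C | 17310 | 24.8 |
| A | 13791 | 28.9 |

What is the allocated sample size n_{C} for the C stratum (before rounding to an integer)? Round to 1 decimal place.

Neyman allocation: nₕ = n·NₕSₕ / Σⱼ NⱼSⱼ.
Σ NⱼSⱼ = 16381·15.1 + 17310·24.8 + 13791·28.9 = 1.075201 × 10^6.
n_{C} = 1466·17310·24.8 / (1.075201 × 10^6) = 585.3.

585.3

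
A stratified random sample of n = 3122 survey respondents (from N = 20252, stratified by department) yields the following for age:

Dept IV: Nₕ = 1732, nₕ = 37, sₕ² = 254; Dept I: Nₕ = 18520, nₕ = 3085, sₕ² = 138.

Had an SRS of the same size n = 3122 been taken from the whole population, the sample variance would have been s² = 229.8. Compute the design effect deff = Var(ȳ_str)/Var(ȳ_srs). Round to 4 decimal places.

Var(ȳ_str) = Σ Wₕ²(1−fₕ)sₕ²/nₕ with Wₕ = Nₕ/20252:
  Dept IV: (1732/20252)²·(1−37/1732)·254/37 = 0.049137578
  Dept I: (18520/20252)²·(1−3085/18520)·138/3085 = 0.031177099
  → Var(ȳ_str) = 0.080314677.
Var(ȳ_srs) = (1 − 3122/20252)·229.8/3122 = 0.062259635.
deff = 0.080314677 / 0.062259635 = 1.2900.

1.2900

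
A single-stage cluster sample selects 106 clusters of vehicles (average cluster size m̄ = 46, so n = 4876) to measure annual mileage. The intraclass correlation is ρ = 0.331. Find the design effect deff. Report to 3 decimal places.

15.895

deff = 1 + (46 − 1)·0.331 = 1 + 14.895 = 15.895.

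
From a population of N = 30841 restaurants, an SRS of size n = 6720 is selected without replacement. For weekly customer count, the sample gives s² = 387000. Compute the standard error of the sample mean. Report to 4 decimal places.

6.7113

Under SRS without replacement, Var(ȳ) = (1 − f)·s²/n with f = n/N = 6720/30841 = 0.21789177.
Var(ȳ) = (1 − 0.21789177)·387000/6720 = 0.78210823·57.589286 = 45.041054.
SE(ȳ) = √(45.041054) = 6.7113.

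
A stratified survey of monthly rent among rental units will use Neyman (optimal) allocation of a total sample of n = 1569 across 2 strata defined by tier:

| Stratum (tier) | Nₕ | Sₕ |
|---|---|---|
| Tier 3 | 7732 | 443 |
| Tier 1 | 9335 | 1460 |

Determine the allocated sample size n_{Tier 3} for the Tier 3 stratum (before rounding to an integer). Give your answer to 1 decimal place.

Neyman allocation: nₕ = n·NₕSₕ / Σⱼ NⱼSⱼ.
Σ NⱼSⱼ = 7732·443 + 9335·1460 = 1.7054376 × 10^7.
n_{Tier 3} = 1569·7732·443 / (1.7054376 × 10^7) = 315.1.

315.1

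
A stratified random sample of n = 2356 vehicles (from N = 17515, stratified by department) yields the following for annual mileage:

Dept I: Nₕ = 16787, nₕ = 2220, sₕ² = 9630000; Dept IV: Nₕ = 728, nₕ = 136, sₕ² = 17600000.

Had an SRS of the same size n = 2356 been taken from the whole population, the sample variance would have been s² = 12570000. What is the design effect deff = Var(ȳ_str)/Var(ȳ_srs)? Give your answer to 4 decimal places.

Var(ȳ_str) = Σ Wₕ²(1−fₕ)sₕ²/nₕ with Wₕ = Nₕ/17515:
  Dept I: (16787/17515)²·(1−2220/16787)·9630000/2220 = 3457.7711
  Dept IV: (728/17515)²·(1−136/728)·17600000/136 = 181.80531
  → Var(ȳ_str) = 3639.5764.
Var(ȳ_srs) = (1 − 2356/17515)·12570000/2356 = 4617.6435.
deff = 3639.5764 / 4617.6435 = 0.7882.

0.7882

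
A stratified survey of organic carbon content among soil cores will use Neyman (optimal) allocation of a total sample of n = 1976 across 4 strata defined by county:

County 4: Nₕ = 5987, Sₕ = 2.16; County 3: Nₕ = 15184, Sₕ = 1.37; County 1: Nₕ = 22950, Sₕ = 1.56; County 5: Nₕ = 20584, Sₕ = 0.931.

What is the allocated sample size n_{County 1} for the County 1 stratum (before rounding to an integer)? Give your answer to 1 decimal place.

Neyman allocation: nₕ = n·NₕSₕ / Σⱼ NⱼSⱼ.
Σ NⱼSⱼ = 5987·2.16 + 15184·1.37 + 22950·1.56 + 20584·0.931 = 88699.704.
n_{County 1} = 1976·22950·1.56 / 88699.704 = 797.6.

797.6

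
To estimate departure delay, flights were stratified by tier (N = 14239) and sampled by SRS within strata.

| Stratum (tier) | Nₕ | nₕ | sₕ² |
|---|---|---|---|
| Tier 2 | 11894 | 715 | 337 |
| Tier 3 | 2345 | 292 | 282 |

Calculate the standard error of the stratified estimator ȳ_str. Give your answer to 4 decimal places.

0.5762

Var(ȳ_str) = Σₕ Wₕ²(1 − fₕ)sₕ²/nₕ with Wₕ = Nₕ/N, N = 14239.
Tier 2: Wₕ = 0.83531147; term = 0.83531147²·(1 − 0.06011434)·337/715 = 0.3090977.
Tier 3: Wₕ = 0.16468853; term = 0.16468853²·(1 − 0.12452026)·282/292 = 0.022931849.
Sum = 0.33202955.
SE = √(0.33202955) = 0.5762.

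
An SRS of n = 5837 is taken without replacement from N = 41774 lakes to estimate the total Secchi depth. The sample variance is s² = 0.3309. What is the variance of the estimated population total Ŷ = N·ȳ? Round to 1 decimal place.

85105.0

Var(Ŷ) = N²·Var(ȳ) = N²·(1 − n/N)·s²/n.
f = 5837/41774 = 0.13972806; Var(ȳ) = 0.86027194·0.3309/5837 = 4.8768886 × 10^-5.
Var(Ŷ) = 41774² · (4.8768886 × 10^-5) = 85104.977.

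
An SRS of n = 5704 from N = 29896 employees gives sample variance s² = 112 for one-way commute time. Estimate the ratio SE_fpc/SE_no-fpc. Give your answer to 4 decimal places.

f = n/N = 5704/29896 = 0.19079476.
SE_no-fpc = √(s²/n) = 0.14012617; SE_fpc = √((1−f)s²/n) = 0.12605167.
Ratio = √(1−f) = 0.89955836.

0.8996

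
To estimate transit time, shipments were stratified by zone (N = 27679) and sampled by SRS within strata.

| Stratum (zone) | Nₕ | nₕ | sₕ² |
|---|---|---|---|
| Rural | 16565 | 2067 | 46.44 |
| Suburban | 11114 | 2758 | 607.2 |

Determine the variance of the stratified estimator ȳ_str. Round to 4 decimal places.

Var(ȳ_str) = Σₕ Wₕ²(1 − fₕ)sₕ²/nₕ with Wₕ = Nₕ/N, N = 27679.
Rural: Wₕ = 0.59846815; term = 0.59846815²·(1 − 0.12478117)·46.44/2067 = 0.0070428831.
Suburban: Wₕ = 0.40153185; term = 0.40153185²·(1 − 0.24815548)·607.2/2758 = 0.026687355.
Sum = 0.033730238.

0.0337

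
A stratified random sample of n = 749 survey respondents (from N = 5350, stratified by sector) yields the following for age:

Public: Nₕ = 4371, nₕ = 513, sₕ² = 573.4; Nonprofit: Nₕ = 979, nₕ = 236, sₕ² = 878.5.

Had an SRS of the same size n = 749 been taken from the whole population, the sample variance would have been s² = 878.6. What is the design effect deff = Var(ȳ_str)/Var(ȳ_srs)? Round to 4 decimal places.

Var(ȳ_str) = Σ Wₕ²(1−fₕ)sₕ²/nₕ with Wₕ = Nₕ/5350:
  Public: (4371/5350)²·(1−513/4371)·573.4/513 = 0.65853034
  Nonprofit: (979/5350)²·(1−236/979)·878.5/236 = 0.094600559
  → Var(ȳ_str) = 0.7531309.
Var(ȳ_srs) = (1 − 749/5350)·878.6/749 = 1.0088064.
deff = 0.7531309 / 1.0088064 = 0.7466.

0.7466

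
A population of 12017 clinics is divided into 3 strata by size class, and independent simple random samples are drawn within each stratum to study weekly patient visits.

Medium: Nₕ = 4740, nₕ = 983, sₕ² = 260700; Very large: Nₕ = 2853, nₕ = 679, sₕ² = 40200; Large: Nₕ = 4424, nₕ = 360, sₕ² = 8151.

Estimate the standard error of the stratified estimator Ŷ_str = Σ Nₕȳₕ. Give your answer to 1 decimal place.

Var(Ŷ_str) = Σₕ Nₕ²(1 − fₕ)sₕ²/nₕ.
Medium: 4740²·(1 − 983/4740)·260700/983 = 4.7228815 × 10^9.
Very large: 2853²·(1 − 679/2853)·40200/679 = 3.6721261 × 10^8.
Large: 4424²·(1 − 360/4424)·8151/360 = 4.070776 × 10^8.
Sum = 5.4971717 × 10^9.
SE = √(5.4971717 × 10^9) = 74142.9.

74142.9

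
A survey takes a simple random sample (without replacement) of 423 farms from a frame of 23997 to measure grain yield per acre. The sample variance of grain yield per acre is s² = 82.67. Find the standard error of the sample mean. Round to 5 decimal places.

Under SRS without replacement, Var(ȳ) = (1 − f)·s²/n with f = n/N = 423/23997 = 0.01762720.
Var(ȳ) = (1 − 0.01762720)·82.67/423 = 0.98237280·0.19543735 = 0.19199234.
SE(ȳ) = √(0.19199234) = 0.43817.

0.43817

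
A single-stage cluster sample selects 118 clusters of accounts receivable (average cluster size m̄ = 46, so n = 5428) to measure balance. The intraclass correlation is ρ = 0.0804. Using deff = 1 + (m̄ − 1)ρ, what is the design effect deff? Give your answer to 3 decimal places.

4.618

deff = 1 + (46 − 1)·0.0804 = 1 + 3.618 = 4.618.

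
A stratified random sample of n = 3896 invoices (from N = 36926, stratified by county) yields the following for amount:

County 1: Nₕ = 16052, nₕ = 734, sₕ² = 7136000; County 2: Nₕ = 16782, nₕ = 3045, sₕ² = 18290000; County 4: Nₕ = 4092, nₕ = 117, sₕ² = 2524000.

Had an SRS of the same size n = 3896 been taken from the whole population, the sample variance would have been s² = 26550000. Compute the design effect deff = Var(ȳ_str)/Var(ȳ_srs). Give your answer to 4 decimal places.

0.4964

Var(ȳ_str) = Σ Wₕ²(1−fₕ)sₕ²/nₕ with Wₕ = Nₕ/36926:
  County 1: (16052/36926)²·(1−734/16052)·7136000/734 = 1753.1758
  County 2: (16782/36926)²·(1−3045/16782)·18290000/3045 = 1015.5411
  County 4: (4092/36926)²·(1−117/4092)·2524000/117 = 257.34262
  → Var(ȳ_str) = 3026.0595.
Var(ȳ_srs) = (1 − 3896/36926)·26550000/3896 = 6095.6761.
deff = 3026.0595 / 6095.6761 = 0.4964.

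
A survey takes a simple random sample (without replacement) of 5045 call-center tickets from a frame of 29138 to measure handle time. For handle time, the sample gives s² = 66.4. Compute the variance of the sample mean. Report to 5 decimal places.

Under SRS without replacement, Var(ȳ) = (1 − f)·s²/n with f = n/N = 5045/29138 = 0.17314160.
Var(ȳ) = (1 − 0.17314160)·66.4/5045 = 0.82685840·0.013161546 = 0.010882735.

0.01088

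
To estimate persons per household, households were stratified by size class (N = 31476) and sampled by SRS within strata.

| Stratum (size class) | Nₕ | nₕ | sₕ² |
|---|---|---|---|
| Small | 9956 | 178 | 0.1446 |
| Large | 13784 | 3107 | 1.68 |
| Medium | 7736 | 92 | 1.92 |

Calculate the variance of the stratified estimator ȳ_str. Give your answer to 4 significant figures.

0.001406

Var(ȳ_str) = Σₕ Wₕ²(1 − fₕ)sₕ²/nₕ with Wₕ = Nₕ/N, N = 31476.
Small: Wₕ = 0.31630449; term = 0.31630449²·(1 − 0.01787867)·0.1446/178 = 7.9822282 × 10^-5.
Large: Wₕ = 0.43792096; term = 0.43792096²·(1 − 0.22540627)·1.68/3107 = 8.0321806 × 10^-5.
Medium: Wₕ = 0.24577456; term = 0.24577456²·(1 − 0.01189245)·1.92/92 = 0.0012456369.
Sum = 0.001405781.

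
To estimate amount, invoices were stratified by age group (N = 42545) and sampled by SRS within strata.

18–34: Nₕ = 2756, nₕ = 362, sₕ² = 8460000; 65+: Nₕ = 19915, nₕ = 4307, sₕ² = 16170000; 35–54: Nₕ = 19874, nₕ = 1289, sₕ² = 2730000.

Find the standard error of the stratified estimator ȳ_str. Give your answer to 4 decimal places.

34.0892

Var(ȳ_str) = Σₕ Wₕ²(1 − fₕ)sₕ²/nₕ with Wₕ = Nₕ/N, N = 42545.
18–34: Wₕ = 0.06477847; term = 0.06477847²·(1 − 0.13134978)·8460000/362 = 85.185974.
65+: Wₕ = 0.46809261; term = 0.46809261²·(1 − 0.21626914)·16170000/4307 = 644.71186.
35–54: Wₕ = 0.46712892; term = 0.46712892²·(1 − 0.06485861)·2730000/1289 = 432.17588.
Sum = 1162.0737.
SE = √(1162.0737) = 34.0892.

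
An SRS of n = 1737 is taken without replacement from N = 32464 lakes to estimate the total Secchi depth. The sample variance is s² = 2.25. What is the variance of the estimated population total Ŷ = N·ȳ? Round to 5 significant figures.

1.2921 × 10^6

Var(Ŷ) = N²·Var(ȳ) = N²·(1 − n/N)·s²/n.
f = 1737/32464 = 0.05350542; Var(ȳ) = 0.94649458·2.25/1737 = 0.0012260292.
Var(Ŷ) = 32464² · 0.0012260292 = 1.292126 × 10^6.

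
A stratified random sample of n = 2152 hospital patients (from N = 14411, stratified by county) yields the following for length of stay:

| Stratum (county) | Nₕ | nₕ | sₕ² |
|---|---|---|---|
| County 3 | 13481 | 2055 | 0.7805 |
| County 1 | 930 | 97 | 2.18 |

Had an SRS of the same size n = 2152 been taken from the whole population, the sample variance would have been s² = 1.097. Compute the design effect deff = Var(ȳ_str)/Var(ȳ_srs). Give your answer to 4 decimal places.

0.8430

Var(ȳ_str) = Σ Wₕ²(1−fₕ)sₕ²/nₕ with Wₕ = Nₕ/14411:
  County 3: (13481/14411)²·(1−2055/13481)·0.7805/2055 = 2.8170151 × 10^-4
  County 1: (930/14411)²·(1−97/930)·2.18/97 = 8.3834827 × 10^-5
  → Var(ȳ_str) = 3.6553634 × 10^-4.
Var(ȳ_srs) = (1 − 2152/14411)·1.097/2152 = 4.3363596 × 10^-4.
deff = (3.6553634 × 10^-4) / (4.3363596 × 10^-4) = 0.8430.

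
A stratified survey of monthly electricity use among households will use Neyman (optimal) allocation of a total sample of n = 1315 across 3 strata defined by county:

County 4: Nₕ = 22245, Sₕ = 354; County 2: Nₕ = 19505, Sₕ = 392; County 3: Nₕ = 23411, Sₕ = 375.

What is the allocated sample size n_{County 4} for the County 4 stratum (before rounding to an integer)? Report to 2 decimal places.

426.15

Neyman allocation: nₕ = n·NₕSₕ / Σⱼ NⱼSⱼ.
Σ NⱼSⱼ = 22245·354 + 19505·392 + 23411·375 = 2.4299815 × 10^7.
n_{County 4} = 1315·22245·354 / (2.4299815 × 10^7) = 426.15.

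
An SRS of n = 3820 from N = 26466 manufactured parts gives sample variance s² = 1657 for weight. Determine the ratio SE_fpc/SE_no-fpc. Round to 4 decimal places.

0.9250

f = n/N = 3820/26466 = 0.14433613.
SE_no-fpc = √(s²/n) = 0.6586119; SE_fpc = √((1−f)s²/n) = 0.60922984.
Ratio = √(1−f) = 0.92502101.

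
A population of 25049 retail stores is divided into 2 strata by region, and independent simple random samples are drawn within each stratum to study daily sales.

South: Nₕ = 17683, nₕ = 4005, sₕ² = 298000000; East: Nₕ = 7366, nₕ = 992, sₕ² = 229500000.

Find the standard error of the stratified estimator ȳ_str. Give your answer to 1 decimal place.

214.5

Var(ȳ_str) = Σₕ Wₕ²(1 − fₕ)sₕ²/nₕ with Wₕ = Nₕ/N, N = 25049.
South: Wₕ = 0.70593636; term = 0.70593636²·(1 − 0.22648872)·298000000/4005 = 28682.137.
East: Wₕ = 0.29406364; term = 0.29406364²·(1 − 0.13467282)·229500000/992 = 17311.472.
Sum = 45993.609.
SE = √(45993.609) = 214.5.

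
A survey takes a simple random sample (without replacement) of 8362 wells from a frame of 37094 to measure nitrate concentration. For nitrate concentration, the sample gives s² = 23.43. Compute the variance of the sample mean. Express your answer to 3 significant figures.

Under SRS without replacement, Var(ȳ) = (1 − f)·s²/n with f = n/N = 8362/37094 = 0.22542729.
Var(ȳ) = (1 − 0.22542729)·23.43/8362 = 0.77457271·0.0028019613 = 0.0021703227.

0.00217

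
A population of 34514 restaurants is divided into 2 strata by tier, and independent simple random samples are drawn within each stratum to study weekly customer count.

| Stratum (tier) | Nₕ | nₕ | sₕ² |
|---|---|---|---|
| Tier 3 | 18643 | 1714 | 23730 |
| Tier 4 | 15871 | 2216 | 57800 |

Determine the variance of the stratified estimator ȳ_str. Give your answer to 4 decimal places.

Var(ȳ_str) = Σₕ Wₕ²(1 − fₕ)sₕ²/nₕ with Wₕ = Nₕ/N, N = 34514.
Tier 3: Wₕ = 0.54015762; term = 0.54015762²·(1 − 0.09193799)·23730/1714 = 3.6681192.
Tier 4: Wₕ = 0.45984238; term = 0.45984238²·(1 − 0.13962573)·57800/2216 = 4.745298.
Sum = 8.4134172.

8.4134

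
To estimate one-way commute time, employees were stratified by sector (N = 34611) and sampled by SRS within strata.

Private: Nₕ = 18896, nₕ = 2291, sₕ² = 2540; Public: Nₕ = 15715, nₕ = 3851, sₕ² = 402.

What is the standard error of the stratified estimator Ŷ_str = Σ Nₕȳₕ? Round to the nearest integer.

19166

Var(Ŷ_str) = Σₕ Nₕ²(1 − fₕ)sₕ²/nₕ.
Private: 18896²·(1 − 2291/18896)·2540/2291 = 3.4787033 × 10^8.
Public: 15715²·(1 − 3851/15715)·402/3851 = 1.9462475 × 10^7.
Sum = 3.6733281 × 10^8.
SE = √(3.6733281 × 10^8) = 19166.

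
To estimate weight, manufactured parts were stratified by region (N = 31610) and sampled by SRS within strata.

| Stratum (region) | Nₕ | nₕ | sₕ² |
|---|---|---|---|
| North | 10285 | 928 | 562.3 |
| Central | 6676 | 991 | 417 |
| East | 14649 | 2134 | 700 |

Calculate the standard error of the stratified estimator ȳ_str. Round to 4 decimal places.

Var(ȳ_str) = Σₕ Wₕ²(1 − fₕ)sₕ²/nₕ with Wₕ = Nₕ/N, N = 31610.
North: Wₕ = 0.32537172; term = 0.32537172²·(1 − 0.09022849)·562.3/928 = 0.058359564.
Central: Wₕ = 0.21119899; term = 0.21119899²·(1 − 0.14844218)·417/991 = 0.01598307.
East: Wₕ = 0.46342929; term = 0.46342929²·(1 − 0.14567547)·700/2134 = 0.060185721.
Sum = 0.13452836.
SE = √(0.13452836) = 0.3668.

0.3668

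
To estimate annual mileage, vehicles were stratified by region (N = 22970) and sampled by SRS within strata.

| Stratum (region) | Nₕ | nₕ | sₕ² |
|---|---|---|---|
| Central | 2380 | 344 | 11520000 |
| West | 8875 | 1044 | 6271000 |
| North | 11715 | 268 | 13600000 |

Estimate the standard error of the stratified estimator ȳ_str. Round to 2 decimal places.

Var(ȳ_str) = Σₕ Wₕ²(1 − fₕ)sₕ²/nₕ with Wₕ = Nₕ/N, N = 22970.
Central: Wₕ = 0.10361341; term = 0.10361341²·(1 − 0.14453782)·11520000/344 = 307.55782.
West: Wₕ = 0.38637353; term = 0.38637353²·(1 − 0.11763380)·6271000/1044 = 791.22481.
North: Wₕ = 0.51001306; term = 0.51001306²·(1 − 0.02287665)·13600000/268 = 12897.814.
Sum = 13996.597.
SE = √(13996.597) = 118.31.

118.31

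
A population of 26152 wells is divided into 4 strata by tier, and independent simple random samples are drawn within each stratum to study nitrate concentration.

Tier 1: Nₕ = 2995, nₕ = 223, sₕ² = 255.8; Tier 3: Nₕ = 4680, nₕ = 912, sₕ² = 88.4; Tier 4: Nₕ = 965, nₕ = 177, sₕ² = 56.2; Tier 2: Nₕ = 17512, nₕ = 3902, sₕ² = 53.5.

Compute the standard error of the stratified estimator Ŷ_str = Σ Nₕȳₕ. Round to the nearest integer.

3840

Var(Ŷ_str) = Σₕ Nₕ²(1 − fₕ)sₕ²/nₕ.
Tier 1: 2995²·(1 − 223/2995)·255.8/223 = 9.5232619 × 10^6.
Tier 3: 4680²·(1 − 912/4680)·88.4/912 = 1.7092838 × 10^6.
Tier 4: 965²·(1 − 177/965)·56.2/177 = 241444.09.
Tier 2: 17512²·(1 − 3902/17512)·53.5/3902 = 3.267837 × 10^6.
Sum = 1.4741827 × 10^7.
SE = √(1.4741827 × 10^7) = 3840.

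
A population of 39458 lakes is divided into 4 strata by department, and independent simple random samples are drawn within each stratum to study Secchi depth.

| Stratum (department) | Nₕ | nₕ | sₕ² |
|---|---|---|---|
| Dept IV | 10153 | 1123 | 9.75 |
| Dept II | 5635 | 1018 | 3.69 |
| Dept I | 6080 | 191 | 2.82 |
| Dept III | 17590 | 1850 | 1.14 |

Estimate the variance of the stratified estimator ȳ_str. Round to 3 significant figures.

Var(ȳ_str) = Σₕ Wₕ²(1 − fₕ)sₕ²/nₕ with Wₕ = Nₕ/N, N = 39458.
Dept IV: Wₕ = 0.25731157; term = 0.25731157²·(1 − 0.11060770)·9.75/1123 = 5.1125416 × 10^-4.
Dept II: Wₕ = 0.14281008; term = 0.14281008²·(1 − 0.18065661)·3.69/1018 = 6.0570652 × 10^-5.
Dept I: Wₕ = 0.15408789; term = 0.15408789²·(1 − 0.03141447)·2.82/191 = 3.3953984 × 10^-4.
Dept III: Wₕ = 0.44579046; term = 0.44579046²·(1 − 0.10517339)·1.14/1850 = 1.0958057 × 10^-4.
Sum = 0.0010209452.

0.00102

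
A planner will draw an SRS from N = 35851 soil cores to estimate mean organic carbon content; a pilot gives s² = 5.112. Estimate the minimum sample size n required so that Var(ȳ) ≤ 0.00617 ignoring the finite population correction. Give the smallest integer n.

Without fpc, n₀ = s²/D = 5.112/0.00617 = 828.5251.
Rounding up, n = 829.

829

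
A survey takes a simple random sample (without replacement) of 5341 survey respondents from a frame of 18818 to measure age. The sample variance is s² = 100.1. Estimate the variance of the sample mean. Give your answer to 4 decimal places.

Under SRS without replacement, Var(ȳ) = (1 − f)·s²/n with f = n/N = 5341/18818 = 0.28382400.
Var(ȳ) = (1 − 0.28382400)·100.1/5341 = 0.71617600·0.018741809 = 0.013422434.

0.0134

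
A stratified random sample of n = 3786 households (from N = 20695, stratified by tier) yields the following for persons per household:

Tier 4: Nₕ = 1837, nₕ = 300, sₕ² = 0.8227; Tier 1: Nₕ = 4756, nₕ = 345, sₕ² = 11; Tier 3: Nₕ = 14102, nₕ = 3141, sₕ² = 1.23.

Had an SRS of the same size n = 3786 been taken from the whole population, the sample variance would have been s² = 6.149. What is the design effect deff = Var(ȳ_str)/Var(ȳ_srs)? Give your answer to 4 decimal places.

1.2970

Var(ȳ_str) = Σ Wₕ²(1−fₕ)sₕ²/nₕ with Wₕ = Nₕ/20695:
  Tier 4: (1837/20695)²·(1−300/1837)·0.8227/300 = 1.8078917 × 10^-5
  Tier 1: (4756/20695)²·(1−345/4756)·11/345 = 0.0015617864
  Tier 3: (14102/20695)²·(1−3141/14102)·1.23/3141 = 1.4133093 × 10^-4
  → Var(ȳ_str) = 0.0017211962.
Var(ȳ_srs) = (1 − 3786/20695)·6.149/3786 = 0.0013270167.
deff = 0.0017211962 / 0.0013270167 = 1.2970.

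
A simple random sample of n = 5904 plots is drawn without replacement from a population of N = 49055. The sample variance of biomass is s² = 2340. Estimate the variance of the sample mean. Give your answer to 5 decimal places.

0.34864

Under SRS without replacement, Var(ȳ) = (1 − f)·s²/n with f = n/N = 5904/49055 = 0.12035470.
Var(ȳ) = (1 − 0.12035470)·2340/5904 = 0.87964530·0.39634146 = 0.3486399.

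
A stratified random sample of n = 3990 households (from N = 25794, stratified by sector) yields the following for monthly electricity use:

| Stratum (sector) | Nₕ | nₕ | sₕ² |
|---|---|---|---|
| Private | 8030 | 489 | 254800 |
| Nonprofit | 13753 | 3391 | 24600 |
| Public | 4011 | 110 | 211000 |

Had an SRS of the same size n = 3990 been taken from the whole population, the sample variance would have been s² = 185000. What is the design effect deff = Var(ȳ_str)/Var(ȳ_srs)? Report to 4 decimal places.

2.4006

Var(ȳ_str) = Σ Wₕ²(1−fₕ)sₕ²/nₕ with Wₕ = Nₕ/25794:
  Private: (8030/25794)²·(1−489/8030)·254800/489 = 47.423943
  Nonprofit: (13753/25794)²·(1−3391/13753)·24600/3391 = 1.5538567
  Public: (4011/25794)²·(1−110/4011)·211000/110 = 45.110848
  → Var(ȳ_str) = 94.088648.
Var(ȳ_srs) = (1 − 3990/25794)·185000/3990 = 39.193704.
deff = 94.088648 / 39.193704 = 2.4006.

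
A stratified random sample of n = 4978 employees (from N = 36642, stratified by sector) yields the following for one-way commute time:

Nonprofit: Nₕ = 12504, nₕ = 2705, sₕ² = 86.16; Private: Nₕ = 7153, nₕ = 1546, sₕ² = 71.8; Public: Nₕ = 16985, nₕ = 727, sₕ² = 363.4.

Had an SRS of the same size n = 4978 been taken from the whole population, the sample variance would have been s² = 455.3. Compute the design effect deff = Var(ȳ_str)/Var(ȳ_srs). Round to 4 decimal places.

1.3551

Var(ȳ_str) = Σ Wₕ²(1−fₕ)sₕ²/nₕ with Wₕ = Nₕ/36642:
  Nonprofit: (12504/36642)²·(1−2705/12504)·86.16/2705 = 0.0029067709
  Private: (7153/36642)²·(1−1546/7153)·71.8/1546 = 0.001387316
  Public: (16985/36642)²·(1−727/16985)·363.4/727 = 0.10280751
  → Var(ȳ_str) = 0.1071016.
Var(ȳ_srs) = (1 − 4978/36642)·455.3/4978 = 0.079036803.
deff = 0.1071016 / 0.079036803 = 1.3551.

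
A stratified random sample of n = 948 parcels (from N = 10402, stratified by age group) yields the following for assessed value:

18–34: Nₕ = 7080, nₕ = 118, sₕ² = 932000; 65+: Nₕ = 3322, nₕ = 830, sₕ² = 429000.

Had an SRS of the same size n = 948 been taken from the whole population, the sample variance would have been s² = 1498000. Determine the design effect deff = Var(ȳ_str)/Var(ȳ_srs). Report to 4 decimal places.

2.5329

Var(ȳ_str) = Σ Wₕ²(1−fₕ)sₕ²/nₕ with Wₕ = Nₕ/10402:
  18–34: (7080/10402)²·(1−118/7080)·932000/118 = 3598.0524
  65+: (3322/10402)²·(1−830/3322)·429000/830 = 39.545145
  → Var(ȳ_str) = 3637.5975.
Var(ȳ_srs) = (1 − 948/10402)·1498000/948 = 1436.158.
deff = 3637.5975 / 1436.158 = 2.5329.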